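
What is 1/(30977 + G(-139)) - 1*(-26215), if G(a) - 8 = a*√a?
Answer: 25238644481445/962755844 + 139*I*√139/962755844 ≈ 26215.0 + 1.7022e-6*I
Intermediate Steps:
G(a) = 8 + a^(3/2) (G(a) = 8 + a*√a = 8 + a^(3/2))
1/(30977 + G(-139)) - 1*(-26215) = 1/(30977 + (8 + (-139)^(3/2))) - 1*(-26215) = 1/(30977 + (8 - 139*I*√139)) + 26215 = 1/(30985 - 139*I*√139) + 26215 = 26215 + 1/(30985 - 139*I*√139)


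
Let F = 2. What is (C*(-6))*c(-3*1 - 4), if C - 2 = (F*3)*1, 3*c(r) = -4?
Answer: 64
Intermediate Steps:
c(r) = -4/3 (c(r) = (⅓)*(-4) = -4/3)
C = 8 (C = 2 + (2*3)*1 = 2 + 6*1 = 2 + 6 = 8)
(C*(-6))*c(-3*1 - 4) = (8*(-6))*(-4/3) = -48*(-4/3) = 64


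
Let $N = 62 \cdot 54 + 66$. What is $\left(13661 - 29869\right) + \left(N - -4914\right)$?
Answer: $-7880$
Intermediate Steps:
$N = 3414$ ($N = 3348 + 66 = 3414$)
$\left(13661 - 29869\right) + \left(N - -4914\right) = \left(13661 - 29869\right) + \left(3414 - -4914\right) = -16208 + \left(3414 + 4914\right) = -16208 + 8328 = -7880$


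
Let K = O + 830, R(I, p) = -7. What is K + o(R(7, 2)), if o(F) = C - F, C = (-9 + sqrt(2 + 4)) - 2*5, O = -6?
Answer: 812 + sqrt(6) ≈ 814.45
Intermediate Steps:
K = 824 (K = -6 + 830 = 824)
C = -19 + sqrt(6) (C = (-9 + sqrt(6)) - 10 = -19 + sqrt(6) ≈ -16.551)
o(F) = -19 + sqrt(6) - F (o(F) = (-19 + sqrt(6)) - F = -19 + sqrt(6) - F)
K + o(R(7, 2)) = 824 + (-19 + sqrt(6) - 1*(-7)) = 824 + (-19 + sqrt(6) + 7) = 824 + (-12 + sqrt(6)) = 812 + sqrt(6)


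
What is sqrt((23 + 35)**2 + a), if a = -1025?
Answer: sqrt(2339) ≈ 48.363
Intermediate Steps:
sqrt((23 + 35)**2 + a) = sqrt((23 + 35)**2 - 1025) = sqrt(58**2 - 1025) = sqrt(3364 - 1025) = sqrt(2339)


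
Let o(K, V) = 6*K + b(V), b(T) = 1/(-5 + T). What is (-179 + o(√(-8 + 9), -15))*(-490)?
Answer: 169589/2 ≈ 84795.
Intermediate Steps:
o(K, V) = 1/(-5 + V) + 6*K (o(K, V) = 6*K + 1/(-5 + V) = 1/(-5 + V) + 6*K)
(-179 + o(√(-8 + 9), -15))*(-490) = (-179 + (1 + 6*√(-8 + 9)*(-5 - 15))/(-5 - 15))*(-490) = (-179 + (1 + 6*√1*(-20))/(-20))*(-490) = (-179 - (1 + 6*1*(-20))/20)*(-490) = (-179 - (1 - 120)/20)*(-490) = (-179 - 1/20*(-119))*(-490) = (-179 + 119/20)*(-490) = -3461/20*(-490) = 169589/2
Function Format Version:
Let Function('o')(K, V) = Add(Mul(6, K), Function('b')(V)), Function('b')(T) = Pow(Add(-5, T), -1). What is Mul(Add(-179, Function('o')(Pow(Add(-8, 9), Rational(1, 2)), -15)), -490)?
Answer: Rational(169589, 2) ≈ 84795.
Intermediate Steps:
Function('o')(K, V) = Add(Pow(Add(-5, V), -1), Mul(6, K)) (Function('o')(K, V) = Add(Mul(6, K), Pow(Add(-5, V), -1)) = Add(Pow(Add(-5, V), -1), Mul(6, K)))
Mul(Add(-179, Function('o')(Pow(Add(-8, 9), Rational(1, 2)), -15)), -490) = Mul(Add(-179, Mul(Pow(Add(-5, -15), -1), Add(1, Mul(6, Pow(Add(-8, 9), Rational(1, 2)), Add(-5, -15))))), -490) = Mul(Add(-179, Mul(Pow(-20, -1), Add(1, Mul(6, Pow(1, Rational(1, 2)), -20)))), -490) = Mul(Add(-179, Mul(Rational(-1, 20), Add(1, Mul(6, 1, -20)))), -490) = Mul(Add(-179, Mul(Rational(-1, 20), Add(1, -120))), -490) = Mul(Add(-179, Mul(Rational(-1, 20), -119)), -490) = Mul(Add(-179, Rational(119, 20)), -490) = Mul(Rational(-3461, 20), -490) = Rational(169589, 2)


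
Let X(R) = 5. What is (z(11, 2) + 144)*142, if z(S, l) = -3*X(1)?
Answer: 18318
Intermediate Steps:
z(S, l) = -15 (z(S, l) = -3*5 = -15)
(z(11, 2) + 144)*142 = (-15 + 144)*142 = 129*142 = 18318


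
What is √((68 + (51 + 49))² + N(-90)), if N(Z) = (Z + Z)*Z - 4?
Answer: 2*√11105 ≈ 210.76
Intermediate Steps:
N(Z) = -4 + 2*Z² (N(Z) = (2*Z)*Z - 4 = 2*Z² - 4 = -4 + 2*Z²)
√((68 + (51 + 49))² + N(-90)) = √((68 + (51 + 49))² + (-4 + 2*(-90)²)) = √((68 + 100)² + (-4 + 2*8100)) = √(168² + (-4 + 16200)) = √(28224 + 16196) = √44420 = 2*√11105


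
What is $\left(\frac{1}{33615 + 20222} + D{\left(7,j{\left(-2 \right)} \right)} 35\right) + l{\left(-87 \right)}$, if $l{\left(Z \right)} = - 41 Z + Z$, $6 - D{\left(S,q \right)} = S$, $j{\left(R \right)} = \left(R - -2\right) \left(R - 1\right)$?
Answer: $\frac{185468466}{53837} \approx 3445.0$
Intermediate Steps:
$j{\left(R \right)} = \left(-1 + R\right) \left(2 + R\right)$ ($j{\left(R \right)} = \left(R + 2\right) \left(-1 + R\right) = \left(2 + R\right) \left(-1 + R\right) = \left(-1 + R\right) \left(2 + R\right)$)
$D{\left(S,q \right)} = 6 - S$
$l{\left(Z \right)} = - 40 Z$
$\left(\frac{1}{33615 + 20222} + D{\left(7,j{\left(-2 \right)} \right)} 35\right) + l{\left(-87 \right)} = \left(\frac{1}{33615 + 20222} + \left(6 - 7\right) 35\right) - -3480 = \left(\frac{1}{53837} + \left(6 - 7\right) 35\right) + 3480 = \left(\frac{1}{53837} - 35\right) + 3480 = - \frac{1884294}{53837} + 3480 = \frac{185468466}{53837}$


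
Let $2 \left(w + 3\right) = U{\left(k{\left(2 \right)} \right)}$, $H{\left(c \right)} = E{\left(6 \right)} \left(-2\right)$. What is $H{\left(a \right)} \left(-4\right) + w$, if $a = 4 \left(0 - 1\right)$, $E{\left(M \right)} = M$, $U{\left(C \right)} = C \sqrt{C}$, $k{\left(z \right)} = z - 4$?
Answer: $45 - i \sqrt{2} \approx 45.0 - 1.4142 i$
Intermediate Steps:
$k{\left(z \right)} = -4 + z$ ($k{\left(z \right)} = z - 4 = -4 + z$)
$U{\left(C \right)} = C^{\frac{3}{2}}$
$a = -4$ ($a = 4 \left(-1\right) = -4$)
$H{\left(c \right)} = -12$ ($H{\left(c \right)} = 6 \left(-2\right) = -12$)
$w = -3 - i \sqrt{2}$ ($w = -3 + \frac{\left(-4 + 2\right)^{\frac{3}{2}}}{2} = -3 + \frac{\left(-2\right)^{\frac{3}{2}}}{2} = -3 + \frac{\left(-2\right) i \sqrt{2}}{2} = -3 - i \sqrt{2} \approx -3.0 - 1.4142 i$)
$H{\left(a \right)} \left(-4\right) + w = \left(-12\right) \left(-4\right) - \left(3 + i \sqrt{2}\right) = 48 - \left(3 + i \sqrt{2}\right) = 45 - i \sqrt{2}$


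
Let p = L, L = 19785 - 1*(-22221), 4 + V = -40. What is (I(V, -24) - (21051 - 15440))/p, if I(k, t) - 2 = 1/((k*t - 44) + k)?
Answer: -1809837/13553936 ≈ -0.13353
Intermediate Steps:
V = -44 (V = -4 - 40 = -44)
I(k, t) = 2 + 1/(-44 + k + k*t) (I(k, t) = 2 + 1/((k*t - 44) + k) = 2 + 1/((-44 + k*t) + k) = 2 + 1/(-44 + k + k*t))
L = 42006 (L = 19785 + 22221 = 42006)
p = 42006
(I(V, -24) - (21051 - 15440))/p = ((-87 + 2*(-44) + 2*(-44)*(-24))/(-44 - 44 - 44*(-24)) - (21051 - 15440))/42006 = ((-87 - 88 + 2112)/(-44 - 44 + 1056) - 1*5611)*(1/42006) = (1937/968 - 5611)*(1/42006) = -5429511/968*1/42006 = -1809837/13553936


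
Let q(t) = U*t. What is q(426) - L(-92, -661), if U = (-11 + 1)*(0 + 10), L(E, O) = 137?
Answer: -42737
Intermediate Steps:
U = -100 (U = -10*10 = -100)
q(t) = -100*t
q(426) - L(-92, -661) = -100*426 - 1*137 = -42600 - 137 = -42737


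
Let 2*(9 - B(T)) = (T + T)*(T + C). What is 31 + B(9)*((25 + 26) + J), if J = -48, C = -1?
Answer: -158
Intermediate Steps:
B(T) = 9 - T*(-1 + T) (B(T) = 9 - (T + T)*(T - 1)/2 = 9 - 2*T*(-1 + T)/2 = 9 - T*(-1 + T))
31 + B(9)*((25 + 26) + J) = 31 + (9 + 9 - 1*9**2)*((25 + 26) - 48) = 31 + (9 + 9 - 1*81)*(51 - 48) = 31 + (9 + 9 - 81)*3 = 31 - 63*3 = 31 - 189 = -158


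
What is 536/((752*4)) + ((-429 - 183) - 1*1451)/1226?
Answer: -346773/230488 ≈ -1.5045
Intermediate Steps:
536/((752*4)) + ((-429 - 183) - 1*1451)/1226 = 536/3008 + (-612 - 1451)*(1/1226) = 536*(1/3008) - 2063*1/1226 = 67/376 - 2063/1226 = -346773/230488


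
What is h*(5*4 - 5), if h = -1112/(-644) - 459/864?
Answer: 92385/5152 ≈ 17.932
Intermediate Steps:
h = 6159/5152 (h = -1112*(-1/644) - 459*1/864 = 278/161 - 17/32 = 6159/5152 ≈ 1.1955)
h*(5*4 - 5) = 6159*(5*4 - 5)/5152 = 6159*(20 - 5)/5152 = (6159/5152)*15 = 92385/5152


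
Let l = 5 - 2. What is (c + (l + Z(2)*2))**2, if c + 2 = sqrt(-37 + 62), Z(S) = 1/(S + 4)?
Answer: 361/9 ≈ 40.111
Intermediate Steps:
l = 3
Z(S) = 1/(4 + S)
c = 3 (c = -2 + sqrt(-37 + 62) = -2 + sqrt(25) = -2 + 5 = 3)
(c + (l + Z(2)*2))**2 = (3 + (3 + 2/(4 + 2)))**2 = (3 + (3 + 2/6))**2 = (3 + (3 + (1/6)*2))**2 = (3 + (3 + 1/3))**2 = (3 + 10/3)**2 = (19/3)**2 = 361/9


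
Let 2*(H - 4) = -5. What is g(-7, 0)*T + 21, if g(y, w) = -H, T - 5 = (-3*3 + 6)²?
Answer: 0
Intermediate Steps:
H = 3/2 (H = 4 + (½)*(-5) = 4 - 5/2 = 3/2 ≈ 1.5000)
T = 14 (T = 5 + (-3*3 + 6)² = 5 + (-9 + 6)² = 5 + (-3)² = 5 + 9 = 14)
g(y, w) = -3/2 (g(y, w) = -1*3/2 = -3/2)
g(-7, 0)*T + 21 = -3/2*14 + 21 = -21 + 21 = 0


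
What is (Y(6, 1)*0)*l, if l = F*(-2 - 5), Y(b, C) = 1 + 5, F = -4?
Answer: 0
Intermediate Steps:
Y(b, C) = 6
l = 28 (l = -4*(-2 - 5) = -4*(-7) = 28)
(Y(6, 1)*0)*l = (6*0)*28 = 0*28 = 0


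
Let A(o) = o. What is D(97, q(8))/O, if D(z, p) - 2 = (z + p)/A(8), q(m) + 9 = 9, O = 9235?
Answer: 113/73880 ≈ 0.0015295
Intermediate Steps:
q(m) = 0 (q(m) = -9 + 9 = 0)
D(z, p) = 2 + p/8 + z/8 (D(z, p) = 2 + (z + p)/8 = 2 + (p + z)*(1/8) = 2 + (p/8 + z/8) = 2 + p/8 + z/8)
D(97, q(8))/O = (2 + (1/8)*0 + (1/8)*97)/9235 = (2 + 0 + 97/8)*(1/9235) = (113/8)*(1/9235) = 113/73880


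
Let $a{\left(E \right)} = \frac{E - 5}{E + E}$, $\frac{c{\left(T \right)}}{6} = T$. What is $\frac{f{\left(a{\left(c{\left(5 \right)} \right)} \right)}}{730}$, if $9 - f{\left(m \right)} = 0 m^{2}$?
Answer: $\frac{9}{730} \approx 0.012329$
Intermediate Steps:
$c{\left(T \right)} = 6 T$
$a{\left(E \right)} = \frac{-5 + E}{2 E}$
$f{\left(m \right)} = 9$ ($f{\left(m \right)} = 9 - 0 m^{2} = 9 - 0 = 9 + 0 = 9$)
$\frac{f{\left(a{\left(c{\left(5 \right)} \right)} \right)}}{730} = \frac{9}{730}$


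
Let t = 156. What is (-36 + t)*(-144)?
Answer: -17280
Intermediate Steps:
(-36 + t)*(-144) = (-36 + 156)*(-144) = 120*(-144) = -17280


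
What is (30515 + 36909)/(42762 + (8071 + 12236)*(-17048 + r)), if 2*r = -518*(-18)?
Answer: -16856/62869935 ≈ -0.00026811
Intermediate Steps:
r = 4662 (r = (-518*(-18))/2 = (½)*9324 = 4662)
(30515 + 36909)/(42762 + (8071 + 12236)*(-17048 + r)) = (30515 + 36909)/(42762 + (8071 + 12236)*(-17048 + 4662)) = 67424/(42762 + 20307*(-12386)) = 67424/(42762 - 251522502) = 67424/(-251479740) = 67424*(-1/251479740) = -16856/62869935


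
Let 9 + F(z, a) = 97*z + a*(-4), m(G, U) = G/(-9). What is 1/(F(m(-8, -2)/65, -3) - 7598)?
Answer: -585/4442299 ≈ -0.00013169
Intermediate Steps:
m(G, U) = -G/9 (m(G, U) = G*(-⅑) = -G/9)
F(z, a) = -9 - 4*a + 97*z (F(z, a) = -9 + (97*z + a*(-4)) = -9 + (97*z - 4*a) = -9 + (-4*a + 97*z) = -9 - 4*a + 97*z)
1/(F(m(-8, -2)/65, -3) - 7598) = 1/((-9 - 4*(-3) + 97*(-⅑*(-8)/65)) - 7598) = 1/((-9 + 12 + 97*((8/9)*(1/65))) - 7598) = 1/((-9 + 12 + 97*(8/585)) - 7598) = 1/((-9 + 12 + 776/585) - 7598) = 1/(2531/585 - 7598) = 1/(-4442299/585) = -585/4442299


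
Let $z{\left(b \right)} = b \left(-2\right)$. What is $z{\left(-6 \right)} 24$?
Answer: $288$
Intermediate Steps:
$z{\left(b \right)} = - 2 b$
$z{\left(-6 \right)} 24 = \left(-2\right) \left(-6\right) 24 = 12 \cdot 24 = 288$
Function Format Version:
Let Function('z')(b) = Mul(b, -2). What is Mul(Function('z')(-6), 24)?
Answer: 288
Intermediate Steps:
Function('z')(b) = Mul(-2, b)
Mul(Function('z')(-6), 24) = Mul(Mul(-2, -6), 24) = Mul(12, 24) = 288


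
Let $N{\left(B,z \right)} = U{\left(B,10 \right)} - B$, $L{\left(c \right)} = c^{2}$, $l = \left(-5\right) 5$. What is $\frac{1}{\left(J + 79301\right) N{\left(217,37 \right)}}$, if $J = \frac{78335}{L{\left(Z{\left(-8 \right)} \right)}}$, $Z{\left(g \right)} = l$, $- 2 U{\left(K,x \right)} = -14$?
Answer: $- \frac{25}{416988264} \approx -5.9954 \cdot 10^{-8}$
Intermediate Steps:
$U{\left(K,x \right)} = 7$ ($U{\left(K,x \right)} = \left(- \frac{1}{2}\right) \left(-14\right) = 7$)
$l = -25$
$Z{\left(g \right)} = -25$
$N{\left(B,z \right)} = 7 - B$
$J = \frac{15667}{125}$ ($J = \frac{78335}{\left(-25\right)^{2}} = \frac{78335}{625} = 78335 \cdot \frac{1}{625} = \frac{15667}{125} \approx 125.34$)
$\frac{1}{\left(J + 79301\right) N{\left(217,37 \right)}} = \frac{1}{\left(\frac{15667}{125} + 79301\right) \left(7 - 217\right)} = \frac{1}{\frac{9928292}{125} \left(7 - 217\right)} = \frac{125}{9928292 \left(-210\right)} = \frac{125}{9928292} \left(- \frac{1}{210}\right) = - \frac{25}{416988264}$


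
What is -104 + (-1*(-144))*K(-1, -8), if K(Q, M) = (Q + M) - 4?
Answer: -1976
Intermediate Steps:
K(Q, M) = -4 + M + Q (K(Q, M) = (M + Q) - 4 = -4 + M + Q)
-104 + (-1*(-144))*K(-1, -8) = -104 + (-1*(-144))*(-4 - 8 - 1) = -104 + 144*(-13) = -104 - 1872 = -1976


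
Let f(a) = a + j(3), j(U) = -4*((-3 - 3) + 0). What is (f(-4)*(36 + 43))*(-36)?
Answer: -56880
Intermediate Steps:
j(U) = 24 (j(U) = -4*(-6 + 0) = -4*(-6) = 24)
f(a) = 24 + a (f(a) = a + 24 = 24 + a)
(f(-4)*(36 + 43))*(-36) = ((24 - 4)*(36 + 43))*(-36) = (20*79)*(-36) = 1580*(-36) = -56880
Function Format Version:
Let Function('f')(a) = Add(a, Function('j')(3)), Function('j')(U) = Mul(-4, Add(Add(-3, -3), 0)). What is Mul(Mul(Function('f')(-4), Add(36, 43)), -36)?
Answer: -56880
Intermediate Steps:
Function('j')(U) = 24 (Function('j')(U) = Mul(-4, Add(-6, 0)) = Mul(-4, -6) = 24)
Function('f')(a) = Add(24, a) (Function('f')(a) = Add(a, 24) = Add(24, a))
Mul(Mul(Function('f')(-4), Add(36, 43)), -36) = Mul(Mul(Add(24, -4), Add(36, 43)), -36) = Mul(Mul(20, 79), -36) = Mul(1580, -36) = -56880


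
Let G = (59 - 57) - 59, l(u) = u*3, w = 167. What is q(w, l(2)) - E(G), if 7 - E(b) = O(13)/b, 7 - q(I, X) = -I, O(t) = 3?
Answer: 3172/19 ≈ 166.95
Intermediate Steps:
l(u) = 3*u
q(I, X) = 7 + I (q(I, X) = 7 - (-1)*I = 7 + I)
G = -57 (G = 2 - 59 = -57)
E(b) = 7 - 3/b
q(w, l(2)) - E(G) = (7 + 167) - (7 - 3/(-57)) = 174 - (7 - 3*(-1/57)) = 174 - (7 + 1/19) = 174 - 1*134/19 = 174 - 134/19 = 3172/19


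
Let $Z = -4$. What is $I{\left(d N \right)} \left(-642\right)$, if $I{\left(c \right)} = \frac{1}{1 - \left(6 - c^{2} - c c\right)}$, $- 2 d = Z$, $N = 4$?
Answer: $- \frac{214}{41} \approx -5.2195$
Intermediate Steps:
$d = 2$ ($d = \left(- \frac{1}{2}\right) \left(-4\right) = 2$)
$I{\left(c \right)} = \frac{1}{-5 + 2 c^{2}}$ ($I{\left(c \right)} = \frac{1}{1 + \left(\left(c^{2} + c^{2}\right) - 6\right)} = \frac{1}{1 + \left(2 c^{2} - 6\right)} = \frac{1}{1 + \left(-6 + 2 c^{2}\right)} = \frac{1}{-5 + 2 c^{2}}$)
$I{\left(d N \right)} \left(-642\right) = \frac{1}{-5 + 2 \left(2 \cdot 4\right)^{2}} \left(-642\right) = \frac{1}{-5 + 2 \cdot 8^{2}} \left(-642\right) = \frac{1}{-5 + 2 \cdot 64} \left(-642\right) = \frac{1}{-5 + 128} \left(-642\right) = \frac{1}{123} \left(-642\right) = - \frac{214}{41}$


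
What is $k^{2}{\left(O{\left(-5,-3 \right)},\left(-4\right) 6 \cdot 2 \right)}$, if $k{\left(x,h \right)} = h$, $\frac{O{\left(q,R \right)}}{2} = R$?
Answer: $2304$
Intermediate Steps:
$O{\left(q,R \right)} = 2 R$
$k^{2}{\left(O{\left(-5,-3 \right)},\left(-4\right) 6 \cdot 2 \right)} = \left(\left(-4\right) 6 \cdot 2\right)^{2} = \left(\left(-24\right) 2\right)^{2} = \left(-48\right)^{2} = 2304$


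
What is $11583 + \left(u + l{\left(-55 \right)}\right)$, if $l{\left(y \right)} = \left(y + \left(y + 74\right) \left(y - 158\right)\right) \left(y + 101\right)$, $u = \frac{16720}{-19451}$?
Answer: $- \frac{3444963879}{19451} \approx -1.7711 \cdot 10^{5}$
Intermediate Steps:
$u = - \frac{16720}{19451}$ ($u = 16720 \left(- \frac{1}{19451}\right) = - \frac{16720}{19451} \approx -0.8596$)
$l{\left(y \right)} = \left(101 + y\right) \left(y + \left(-158 + y\right) \left(74 + y\right)\right)$ ($l{\left(y \right)} = \left(y + \left(74 + y\right) \left(-158 + y\right)\right) \left(101 + y\right) = \left(y + \left(-158 + y\right) \left(74 + y\right)\right) \left(101 + y\right) = \left(101 + y\right) \left(y + \left(-158 + y\right) \left(74 + y\right)\right)$)
$11583 + \left(u + l{\left(-55 \right)}\right) = 11583 + \left(- \frac{16720}{19451} + \left(-1180892 + \left(-55\right)^{3} - -1104125 + 18 \left(-55\right)^{2}\right)\right) = 11583 + \left(- \frac{16720}{19451} + \left(-1180892 - 166375 + 1104125 + 18 \cdot 3025\right)\right) = 11583 + \left(- \frac{16720}{19451} + \left(-1180892 - 166375 + 1104125 + 54450\right)\right) = 11583 - \frac{3670264812}{19451} = - \frac{3444963879}{19451}$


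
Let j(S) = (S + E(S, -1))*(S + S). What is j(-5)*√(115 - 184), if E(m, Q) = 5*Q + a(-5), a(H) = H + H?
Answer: 200*I*√69 ≈ 1661.3*I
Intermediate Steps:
a(H) = 2*H
E(m, Q) = -10 + 5*Q (E(m, Q) = 5*Q + 2*(-5) = 5*Q - 10 = -10 + 5*Q)
j(S) = 2*S*(-15 + S) (j(S) = (S + (-10 + 5*(-1)))*(S + S) = (S + (-10 - 5))*(2*S) = (S - 15)*(2*S) = (-15 + S)*(2*S) = 2*S*(-15 + S))
j(-5)*√(115 - 184) = (2*(-5)*(-15 - 5))*√(115 - 184) = (2*(-5)*(-20))*√(-69) = 200*(I*√69) = 200*I*√69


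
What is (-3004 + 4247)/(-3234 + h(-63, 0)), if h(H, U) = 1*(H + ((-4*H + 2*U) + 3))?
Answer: -1243/3042 ≈ -0.40861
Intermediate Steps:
h(H, U) = 3 - 3*H + 2*U (h(H, U) = 1*(H + (3 - 4*H + 2*U)) = 1*(3 - 3*H + 2*U) = 3 - 3*H + 2*U)
(-3004 + 4247)/(-3234 + h(-63, 0)) = (-3004 + 4247)/(-3234 + (3 - 3*(-63) + 2*0)) = 1243/(-3234 + (3 + 189 + 0)) = 1243/(-3234 + 192) = 1243/(-3042) = 1243*(-1/3042) = -1243/3042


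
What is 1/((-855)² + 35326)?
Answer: 1/766351 ≈ 1.3049e-6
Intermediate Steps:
1/((-855)² + 35326) = 1/(731025 + 35326) = 1/766351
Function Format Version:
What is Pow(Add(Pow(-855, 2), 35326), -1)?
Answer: Rational(1, 766351) ≈ 1.3049e-6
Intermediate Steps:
Pow(Add(Pow(-855, 2), 35326), -1) = Pow(Add(731025, 35326), -1) = Pow(766351, -1) = Rational(1, 766351)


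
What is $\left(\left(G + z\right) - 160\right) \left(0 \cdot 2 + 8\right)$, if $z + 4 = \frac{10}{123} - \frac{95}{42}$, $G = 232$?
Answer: $\frac{453364}{861} \approx 526.55$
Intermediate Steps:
$z = - \frac{10643}{1722}$ ($z = -4 + \left(\frac{10}{123} - \frac{95}{42}\right) = -4 - \frac{3755}{1722} = - \frac{10643}{1722} \approx -6.1806$)
$\left(\left(G + z\right) - 160\right) \left(0 \cdot 2 + 8\right) = \left(\left(232 - \frac{10643}{1722}\right) - 160\right) \left(0 \cdot 2 + 8\right) = \left(\frac{388861}{1722} - 160\right) \left(0 + 8\right) = \frac{113341}{1722} \cdot 8 = \frac{453364}{861}$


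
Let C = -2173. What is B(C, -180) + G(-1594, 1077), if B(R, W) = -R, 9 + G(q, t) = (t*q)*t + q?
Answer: -1848926256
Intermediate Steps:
G(q, t) = -9 + q + q*t² (G(q, t) = -9 + ((t*q)*t + q) = -9 + ((q*t)*t + q) = -9 + (q*t² + q) = -9 + (q + q*t²) = -9 + q + q*t²)
B(C, -180) + G(-1594, 1077) = -1*(-2173) + (-9 - 1594 - 1594*1077²) = 2173 + (-9 - 1594 - 1594*1159929) = 2173 + (-9 - 1594 - 1848926826) = 2173 - 1848928429 = -1848926256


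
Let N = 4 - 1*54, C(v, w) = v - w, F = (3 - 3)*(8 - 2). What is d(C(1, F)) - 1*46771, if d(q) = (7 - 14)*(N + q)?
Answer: -46428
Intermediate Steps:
F = 0 (F = 0*6 = 0)
N = -50 (N = 4 - 54 = -50)
d(q) = 350 - 7*q (d(q) = (7 - 14)*(-50 + q) = -7*(-50 + q) = 350 - 7*q)
d(C(1, F)) - 1*46771 = (350 - 7*(1 - 1*0)) - 1*46771 = (350 - 7*(1 + 0)) - 46771 = (350 - 7*1) - 46771 = (350 - 7) - 46771 = 343 - 46771 = -46428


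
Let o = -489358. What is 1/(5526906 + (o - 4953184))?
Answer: 1/84364 ≈ 1.1853e-5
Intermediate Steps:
1/(5526906 + (o - 4953184)) = 1/(5526906 + (-489358 - 4953184)) = 1/(5526906 - 5442542) = 1/84364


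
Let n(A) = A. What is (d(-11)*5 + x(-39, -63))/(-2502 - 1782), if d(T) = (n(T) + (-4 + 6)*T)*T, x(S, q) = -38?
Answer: -1777/4284 ≈ -0.41480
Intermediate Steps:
d(T) = 3*T² (d(T) = (T + (-4 + 6)*T)*T = (T + 2*T)*T = (3*T)*T = 3*T²)
(d(-11)*5 + x(-39, -63))/(-2502 - 1782) = ((3*(-11)²)*5 - 38)/(-2502 - 1782) = ((3*121)*5 - 38)/(-4284) = (363*5 - 38)*(-1/4284) = (1815 - 38)*(-1/4284) = 1777*(-1/4284) = -1777/4284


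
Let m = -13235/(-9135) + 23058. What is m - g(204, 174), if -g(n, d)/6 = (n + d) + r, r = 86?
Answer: 47215981/1827 ≈ 25843.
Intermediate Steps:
m = 42129613/1827 (m = -13235*(-1/9135) + 23058 = 2647/1827 + 23058 = 42129613/1827 ≈ 23059.)
g(n, d) = -516 - 6*d - 6*n (g(n, d) = -6*((n + d) + 86) = -6*((d + n) + 86) = -6*(86 + d + n) = -516 - 6*d - 6*n)
m - g(204, 174) = 42129613/1827 - (-516 - 6*174 - 6*204) = 42129613/1827 - (-516 - 1044 - 1224) = 42129613/1827 - 1*(-2784) = 42129613/1827 + 2784 = 47215981/1827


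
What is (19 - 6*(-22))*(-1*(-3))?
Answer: 453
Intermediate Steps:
(19 - 6*(-22))*(-1*(-3)) = (19 + 132)*3 = 151*3 = 453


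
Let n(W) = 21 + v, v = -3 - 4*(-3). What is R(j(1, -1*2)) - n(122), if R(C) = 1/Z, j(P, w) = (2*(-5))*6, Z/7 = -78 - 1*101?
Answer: -37591/1253 ≈ -30.001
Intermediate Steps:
Z = -1253 (Z = 7*(-78 - 1*101) = 7*(-78 - 101) = 7*(-179) = -1253)
v = 9 (v = -3 + 12 = 9)
j(P, w) = -60 (j(P, w) = -10*6 = -60)
R(C) = -1/1253 (R(C) = 1/(-1253) = -1/1253)
n(W) = 30 (n(W) = 21 + 9 = 30)
R(j(1, -1*2)) - n(122) = -1/1253 - 1*30 = -1/1253 - 30 = -37591/1253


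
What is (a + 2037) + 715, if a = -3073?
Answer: -321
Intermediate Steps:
(a + 2037) + 715 = (-3073 + 2037) + 715 = -1036 + 715 = -321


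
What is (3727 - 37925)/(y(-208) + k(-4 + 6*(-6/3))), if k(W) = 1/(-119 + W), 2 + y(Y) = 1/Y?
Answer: 960279840/56503 ≈ 16995.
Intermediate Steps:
y(Y) = -2 + 1/Y
(3727 - 37925)/(y(-208) + k(-4 + 6*(-6/3))) = (3727 - 37925)/((-2 + 1/(-208)) + 1/(-119 + (-4 + 6*(-6/3)))) = -34198/((-2 - 1/208) + 1/(-119 + (-4 + 6*(-6*⅓)))) = -34198/(-417/208 + 1/(-119 + (-4 + 6*(-2)))) = -34198/(-417/208 + 1/(-119 + (-4 - 12))) = -34198/(-417/208 + 1/(-119 - 16)) = -34198/(-417/208 + 1/(-135)) = -34198/(-417/208 - 1/135) = -34198/(-56503/28080) = -34198*(-28080/56503) = 960279840/56503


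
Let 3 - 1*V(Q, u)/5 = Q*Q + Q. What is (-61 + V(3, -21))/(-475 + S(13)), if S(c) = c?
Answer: 53/231 ≈ 0.22944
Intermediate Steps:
V(Q, u) = 15 - 5*Q - 5*Q² (V(Q, u) = 15 - 5*(Q*Q + Q) = 15 - 5*(Q² + Q) = 15 - 5*(Q + Q²) = 15 + (-5*Q - 5*Q²) = 15 - 5*Q - 5*Q²)
(-61 + V(3, -21))/(-475 + S(13)) = (-61 + (15 - 5*3 - 5*3²))/(-475 + 13) = (-61 + (15 - 15 - 5*9))/(-462) = (-61 + (15 - 15 - 45))*(-1/462) = (-61 - 45)*(-1/462) = -106*(-1/462) = 53/231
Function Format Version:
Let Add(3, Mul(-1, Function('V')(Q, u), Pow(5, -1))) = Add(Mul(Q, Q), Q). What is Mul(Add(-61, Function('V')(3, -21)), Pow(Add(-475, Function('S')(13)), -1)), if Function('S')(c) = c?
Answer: Rational(53, 231) ≈ 0.22944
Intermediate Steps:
Function('V')(Q, u) = Add(15, Mul(-5, Q), Mul(-5, Pow(Q, 2))) (Function('V')(Q, u) = Add(15, Mul(-5, Add(Mul(Q, Q), Q))) = Add(15, Mul(-5, Add(Pow(Q, 2), Q))) = Add(15, Mul(-5, Add(Q, Pow(Q, 2)))) = Add(15, Add(Mul(-5, Q), Mul(-5, Pow(Q, 2)))) = Add(15, Mul(-5, Q), Mul(-5, Pow(Q, 2))))
Mul(Add(-61, Function('V')(3, -21)), Pow(Add(-475, Function('S')(13)), -1)) = Mul(Add(-61, Add(15, Mul(-5, 3), Mul(-5, Pow(3, 2)))), Pow(Add(-475, 13), -1)) = Mul(Add(-61, Add(15, -15, Mul(-5, 9))), Pow(-462, -1)) = Mul(Add(-61, Add(15, -15, -45)), Rational(-1, 462)) = Mul(Add(-61, -45), Rational(-1, 462)) = Mul(-106, Rational(-1, 462)) = Rational(53, 231)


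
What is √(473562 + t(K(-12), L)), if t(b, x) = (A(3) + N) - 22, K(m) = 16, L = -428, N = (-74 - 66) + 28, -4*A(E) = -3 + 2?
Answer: √1893713/2 ≈ 688.06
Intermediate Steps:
A(E) = ¼ (A(E) = -(-3 + 2)/4 = -¼*(-1) = ¼)
N = -112 (N = -140 + 28 = -112)
t(b, x) = -535/4 (t(b, x) = (¼ - 112) - 22 = -447/4 - 22 = -535/4)
√(473562 + t(K(-12), L)) = √(473562 - 535/4) = √(1893713/4) = √1893713/2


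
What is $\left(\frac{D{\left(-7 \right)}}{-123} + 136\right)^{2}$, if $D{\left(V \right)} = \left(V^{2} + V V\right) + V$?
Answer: $\frac{276789769}{15129} \approx 18295.0$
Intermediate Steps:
$D{\left(V \right)} = V + 2 V^{2}$ ($D{\left(V \right)} = \left(V^{2} + V^{2}\right) + V = 2 V^{2} + V = V + 2 V^{2}$)
$\left(\frac{D{\left(-7 \right)}}{-123} + 136\right)^{2} = \left(\frac{\left(-7\right) \left(1 + 2 \left(-7\right)\right)}{-123} + 136\right)^{2} = \left(- 7 \left(1 - 14\right) \left(- \frac{1}{123}\right) + 136\right)^{2} = \left(\left(-7\right) \left(-13\right) \left(- \frac{1}{123}\right) + 136\right)^{2} = \left(91 \left(- \frac{1}{123}\right) + 136\right)^{2} = \left(- \frac{91}{123} + 136\right)^{2} = \left(\frac{16637}{123}\right)^{2} = \frac{276789769}{15129}$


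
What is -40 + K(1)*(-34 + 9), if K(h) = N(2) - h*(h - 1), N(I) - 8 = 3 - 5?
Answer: -190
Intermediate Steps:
N(I) = 6 (N(I) = 8 + (3 - 5) = 8 - 2 = 6)
K(h) = 6 - h*(-1 + h) (K(h) = 6 - h*(h - 1) = 6 - h*(-1 + h))
-40 + K(1)*(-34 + 9) = -40 + (6 + 1 - 1*1²)*(-34 + 9) = -40 + (6 + 1 - 1*1)*(-25) = -40 + (6 + 1 - 1)*(-25) = -40 + 6*(-25) = -40 - 150 = -190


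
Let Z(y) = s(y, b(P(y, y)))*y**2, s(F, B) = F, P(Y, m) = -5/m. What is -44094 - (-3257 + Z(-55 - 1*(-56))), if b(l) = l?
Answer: -40838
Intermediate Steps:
Z(y) = y**3 (Z(y) = y*y**2 = y**3)
-44094 - (-3257 + Z(-55 - 1*(-56))) = -44094 - (-3257 + (-55 - 1*(-56))**3) = -44094 - (-3257 + (-55 + 56)**3) = -44094 - (-3257 + 1**3) = -44094 - (-3257 + 1) = -44094 - 1*(-3256) = -44094 + 3256 = -40838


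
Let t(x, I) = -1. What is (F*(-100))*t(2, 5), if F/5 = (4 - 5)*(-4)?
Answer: 2000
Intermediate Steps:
F = 20 (F = 5*((4 - 5)*(-4)) = 5*(-1*(-4)) = 5*4 = 20)
(F*(-100))*t(2, 5) = (20*(-100))*(-1) = -2000*(-1) = 2000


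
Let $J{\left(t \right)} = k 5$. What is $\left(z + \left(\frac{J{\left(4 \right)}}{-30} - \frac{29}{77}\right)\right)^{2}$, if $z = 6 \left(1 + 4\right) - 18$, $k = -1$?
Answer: $\frac{29669809}{213444} \approx 139.01$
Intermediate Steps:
$J{\left(t \right)} = -5$ ($J{\left(t \right)} = \left(-1\right) 5 = -5$)
$z = 12$ ($z = 6 \cdot 5 - 18 = 30 - 18 = 12$)
$\left(z + \left(\frac{J{\left(4 \right)}}{-30} - \frac{29}{77}\right)\right)^{2} = \left(12 - \left(- \frac{1}{6} + \frac{29}{77}\right)\right)^{2} = \left(12 - \frac{97}{462}\right)^{2} = \left(\frac{5447}{462}\right)^{2} = \frac{29669809}{213444}$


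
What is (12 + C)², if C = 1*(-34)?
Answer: 484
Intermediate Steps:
C = -34
(12 + C)² = (12 - 34)² = (-22)² = 484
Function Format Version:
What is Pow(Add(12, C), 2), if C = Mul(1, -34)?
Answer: 484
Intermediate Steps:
C = -34
Pow(Add(12, C), 2) = Pow(Add(12, -34), 2) = Pow(-22, 2) = 484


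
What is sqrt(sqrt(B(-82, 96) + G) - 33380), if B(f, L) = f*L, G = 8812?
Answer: sqrt(-33380 + 2*sqrt(235)) ≈ 182.62*I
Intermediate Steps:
B(f, L) = L*f
sqrt(sqrt(B(-82, 96) + G) - 33380) = sqrt(sqrt(96*(-82) + 8812) - 33380) = sqrt(sqrt(-7872 + 8812) - 33380) = sqrt(sqrt(940) - 33380) = sqrt(2*sqrt(235) - 33380) = sqrt(-33380 + 2*sqrt(235))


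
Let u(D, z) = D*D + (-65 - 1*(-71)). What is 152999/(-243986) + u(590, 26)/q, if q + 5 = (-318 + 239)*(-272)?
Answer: 7422373909/476504658 ≈ 15.577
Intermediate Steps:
q = 21483 (q = -5 + (-318 + 239)*(-272) = -5 - 79*(-272) = -5 + 21488 = 21483)
u(D, z) = 6 + D² (u(D, z) = D² + (-65 + 71) = D² + 6 = 6 + D²)
152999/(-243986) + u(590, 26)/q = 152999/(-243986) + (6 + 590²)/21483 = 152999*(-1/243986) + (6 + 348100)*(1/21483) = -152999/243986 + 348106*(1/21483) = -152999/243986 + 31646/1953 = 7422373909/476504658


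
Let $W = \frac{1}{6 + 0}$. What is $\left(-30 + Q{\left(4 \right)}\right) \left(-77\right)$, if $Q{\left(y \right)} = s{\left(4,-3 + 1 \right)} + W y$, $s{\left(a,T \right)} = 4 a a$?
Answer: $- \frac{8008}{3} \approx -2669.3$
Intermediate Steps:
$s{\left(a,T \right)} = 4 a^{2}$
$W = \frac{1}{6} \approx 0.16667$
$Q{\left(y \right)} = 64 + \frac{y}{6}$ ($Q{\left(y \right)} = 4 \cdot 4^{2} + \frac{y}{6} = 4 \cdot 16 + \frac{y}{6} = 64 + \frac{y}{6}$)
$\left(-30 + Q{\left(4 \right)}\right) \left(-77\right) = \left(-30 + \left(64 + \frac{1}{6} \cdot 4\right)\right) \left(-77\right) = \left(-30 + \left(64 + \frac{2}{3}\right)\right) \left(-77\right) = \left(-30 + \frac{194}{3}\right) \left(-77\right) = \frac{104}{3} \left(-77\right) = - \frac{8008}{3}$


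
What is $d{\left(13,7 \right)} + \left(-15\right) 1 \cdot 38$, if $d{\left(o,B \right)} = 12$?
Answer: $-558$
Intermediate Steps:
$d{\left(13,7 \right)} + \left(-15\right) 1 \cdot 38 = 12 + \left(-15\right) 1 \cdot 38 = 12 - 570 = -558$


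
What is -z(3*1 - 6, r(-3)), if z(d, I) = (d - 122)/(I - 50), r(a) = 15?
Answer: -25/7 ≈ -3.5714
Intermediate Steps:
z(d, I) = (-122 + d)/(-50 + I)
-z(3*1 - 6, r(-3)) = -(-122 + (3*1 - 6))/(-50 + 15) = -(-122 + (3 - 6))/(-35) = -(-1)*(-122 - 3)/35 = -(-1)*(-125)/35 = -1*25/7 = -25/7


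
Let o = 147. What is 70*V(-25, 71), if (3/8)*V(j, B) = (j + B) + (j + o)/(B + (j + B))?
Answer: 3082240/351 ≈ 8781.3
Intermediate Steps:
V(j, B) = 8*B/3 + 8*j/3 + 8*(147 + j)/(3*(j + 2*B)) (V(j, B) = 8*((j + B) + (j + 147)/(B + (j + B)))/3 = 8*((B + j) + (147 + j)/(B + (B + j)))/3 = 8*((B + j) + (147 + j)/(j + 2*B))/3 = 8*(B + j + (147 + j)/(j + 2*B))/3 = 8*B/3 + 8*j/3 + 8*(147 + j)/(3*(j + 2*B)))
70*V(-25, 71) = 70*(8*(147 - 25 + (-25)² + 2*71² + 3*71*(-25))/(3*(-25 + 2*71))) = 70*(8*(147 - 25 + 625 + 2*5041 - 5325)/(3*(-25 + 142))) = 70*((8/3)*(147 - 25 + 625 + 10082 - 5325)/117) = 70*((8/3)*(1/117)*5504) = 70*(44032/351) = 3082240/351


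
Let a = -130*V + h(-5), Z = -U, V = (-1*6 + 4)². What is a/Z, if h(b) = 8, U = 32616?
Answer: 64/4077 ≈ 0.015698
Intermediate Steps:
V = 4 (V = (-6 + 4)² = (-2)² = 4)
Z = -32616 (Z = -1*32616 = -32616)
a = -512 (a = -130*4 + 8 = -520 + 8 = -512)
a/Z = -512/(-32616) = -512*(-1/32616) = 64/4077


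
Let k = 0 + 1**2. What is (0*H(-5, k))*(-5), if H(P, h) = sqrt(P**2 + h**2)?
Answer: 0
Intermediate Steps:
k = 1 (k = 0 + 1 = 1)
(0*H(-5, k))*(-5) = (0*sqrt((-5)**2 + 1**2))*(-5) = (0*sqrt(25 + 1))*(-5) = (0*sqrt(26))*(-5) = 0*(-5) = 0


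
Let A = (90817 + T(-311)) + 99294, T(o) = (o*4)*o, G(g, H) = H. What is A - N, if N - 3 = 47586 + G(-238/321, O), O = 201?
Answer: 529205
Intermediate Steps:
T(o) = 4*o² (T(o) = (4*o)*o = 4*o²)
N = 47790 (N = 3 + (47586 + 201) = 3 + 47787 = 47790)
A = 576995 (A = (90817 + 4*(-311)²) + 99294 = (90817 + 4*96721) + 99294 = (90817 + 386884) + 99294 = 477701 + 99294 = 576995)
A - N = 576995 - 1*47790 = 576995 - 47790 = 529205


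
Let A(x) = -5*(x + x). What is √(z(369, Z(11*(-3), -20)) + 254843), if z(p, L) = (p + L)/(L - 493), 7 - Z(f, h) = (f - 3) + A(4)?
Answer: √10709730745/205 ≈ 504.82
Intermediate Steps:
A(x) = -10*x
Z(f, h) = 50 - f (Z(f, h) = 7 - ((f - 3) - 10*4) = 7 - ((-3 + f) - 40) = 7 - (-43 + f) = 7 + (43 - f) = 50 - f)
z(p, L) = (L + p)/(-493 + L)
√(z(369, Z(11*(-3), -20)) + 254843) = √(((50 - 11*(-3)) + 369)/(-493 + (50 - 11*(-3))) + 254843) = √(((50 - 1*(-33)) + 369)/(-493 + (50 - 1*(-33))) + 254843) = √(((50 + 33) + 369)/(-493 + (50 + 33)) + 254843) = √((83 + 369)/(-493 + 83) + 254843) = √(452/(-410) + 254843) = √(-1/410*452 + 254843) = √(-226/205 + 254843) = √(52242589/205) = √10709730745/205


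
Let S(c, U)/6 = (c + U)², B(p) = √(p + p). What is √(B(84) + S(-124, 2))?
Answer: √(89304 + 2*√42) ≈ 298.86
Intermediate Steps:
B(p) = √2*√p (B(p) = √(2*p) = √2*√p)
S(c, U) = 6*(U + c)² (S(c, U) = 6*(c + U)² = 6*(U + c)²)
√(B(84) + S(-124, 2)) = √(√2*√84 + 6*(2 - 124)²) = √(√2*(2*√21) + 6*(-122)²) = √(2*√42 + 6*14884) = √(2*√42 + 89304) = √(89304 + 2*√42)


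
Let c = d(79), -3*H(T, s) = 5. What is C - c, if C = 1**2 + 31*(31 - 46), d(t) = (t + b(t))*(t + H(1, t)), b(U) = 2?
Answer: -6728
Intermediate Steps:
H(T, s) = -5/3 (H(T, s) = -1/3*5 = -5/3)
d(t) = (2 + t)*(-5/3 + t) (d(t) = (t + 2)*(t - 5/3) = (2 + t)*(-5/3 + t))
C = -464 (C = 1 + 31*(-15) = 1 - 465 = -464)
c = 6264 (c = -10/3 + 79**2 + (1/3)*79 = -10/3 + 6241 + 79/3 = 6264)
C - c = -464 - 1*6264 = -464 - 6264 = -6728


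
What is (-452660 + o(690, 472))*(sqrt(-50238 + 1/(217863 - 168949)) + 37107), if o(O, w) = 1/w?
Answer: -7928115343533/472 - 213655519*I*sqrt(120198403647334)/23087408 ≈ -1.6797e+10 - 1.0146e+8*I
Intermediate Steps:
(-452660 + o(690, 472))*(sqrt(-50238 + 1/(217863 - 168949)) + 37107) = (-452660 + 1/472)*(sqrt(-50238 + 1/(217863 - 168949)) + 37107) = (-452660 + 1/472)*(sqrt(-50238 + 1/48914) + 37107) = -213655519*(sqrt(-50238 + 1/48914) + 37107)/472 = -213655519*(sqrt(-2457341531/48914) + 37107)/472 = -213655519*(I*sqrt(120198403647334)/48914 + 37107)/472 = -213655519*(37107 + I*sqrt(120198403647334)/48914)/472 = -7928115343533/472 - 213655519*I*sqrt(120198403647334)/23087408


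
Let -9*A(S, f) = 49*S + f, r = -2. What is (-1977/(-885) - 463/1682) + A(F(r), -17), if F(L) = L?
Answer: 65808527/4465710 ≈ 14.736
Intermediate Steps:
A(S, f) = -49*S/9 - f/9 (A(S, f) = -(49*S + f)/9 = -(f + 49*S)/9 = -49*S/9 - f/9)
(-1977/(-885) - 463/1682) + A(F(r), -17) = (-1977/(-885) - 463/1682) + (-49/9*(-2) - ⅑*(-17)) = (-1977*(-1/885) - 463*1/1682) + (98/9 + 17/9) = (659/295 - 463/1682) + 115/9 = 971853/496190 + 115/9 = 65808527/4465710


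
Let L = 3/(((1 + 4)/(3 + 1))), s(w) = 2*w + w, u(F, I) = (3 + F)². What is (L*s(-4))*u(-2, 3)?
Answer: -144/5 ≈ -28.800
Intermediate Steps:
s(w) = 3*w
L = 12/5 (L = 3/((5/4)) = 3/((5*(¼))) = 3/(5/4) = 3*(⅘) = 12/5 ≈ 2.4000)
(L*s(-4))*u(-2, 3) = (12*(3*(-4))/5)*(3 - 2)² = ((12/5)*(-12))*1² = -144/5*1 = -144/5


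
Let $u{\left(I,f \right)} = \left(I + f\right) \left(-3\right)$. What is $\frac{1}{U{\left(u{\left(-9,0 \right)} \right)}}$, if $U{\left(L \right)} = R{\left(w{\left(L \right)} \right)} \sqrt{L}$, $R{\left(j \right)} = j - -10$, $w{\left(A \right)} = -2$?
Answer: $\frac{\sqrt{3}}{72} \approx 0.024056$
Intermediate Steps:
$R{\left(j \right)} = 10 + j$ ($R{\left(j \right)} = j + 10 = 10 + j$)
$u{\left(I,f \right)} = - 3 I - 3 f$
$U{\left(L \right)} = 8 \sqrt{L}$ ($U{\left(L \right)} = \left(10 - 2\right) \sqrt{L} = 8 \sqrt{L}$)
$\frac{1}{U{\left(u{\left(-9,0 \right)} \right)}} = \frac{1}{8 \sqrt{\left(-3\right) \left(-9\right) - 0}} = \frac{1}{8 \sqrt{27 + 0}} = \frac{1}{8 \sqrt{27}} = \frac{1}{8 \cdot 3 \sqrt{3}} = \frac{1}{24 \sqrt{3}} = \frac{\sqrt{3}}{72}$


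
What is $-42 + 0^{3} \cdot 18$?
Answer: $-42$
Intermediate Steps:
$-42 + 0^{3} \cdot 18 = -42 + 0 \cdot 18 = -42 + 0 = -42$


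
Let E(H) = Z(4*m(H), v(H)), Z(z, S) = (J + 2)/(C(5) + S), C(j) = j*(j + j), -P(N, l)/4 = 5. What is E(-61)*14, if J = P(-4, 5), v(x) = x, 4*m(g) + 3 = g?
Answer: 252/11 ≈ 22.909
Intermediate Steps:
P(N, l) = -20 (P(N, l) = -4*5 = -20)
m(g) = -¾ + g/4
C(j) = 2*j² (C(j) = j*(2*j) = 2*j²)
J = -20
Z(z, S) = -18/(50 + S) (Z(z, S) = (-20 + 2)/(2*5² + S) = -18/(2*25 + S) = -18/(50 + S))
E(H) = -18/(50 + H)
E(-61)*14 = -18/(50 - 61)*14 = -18/(-11)*14 = -18*(-1/11)*14 = (18/11)*14 = 252/11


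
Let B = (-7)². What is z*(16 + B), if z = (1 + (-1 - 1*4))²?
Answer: 1040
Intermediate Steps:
B = 49
z = 16 (z = (1 + (-1 - 4))² = (1 - 5)² = (-4)² = 16)
z*(16 + B) = 16*(16 + 49) = 16*65 = 1040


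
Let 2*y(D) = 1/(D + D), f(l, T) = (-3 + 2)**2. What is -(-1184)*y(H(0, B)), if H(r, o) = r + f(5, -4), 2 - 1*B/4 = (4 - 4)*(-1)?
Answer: 296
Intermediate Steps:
f(l, T) = 1 (f(l, T) = (-1)**2 = 1)
B = 8 (B = 8 - 4*(4 - 4)*(-1) = 8 - 0*(-1) = 8 - 4*0 = 8 + 0 = 8)
H(r, o) = 1 + r (H(r, o) = r + 1 = 1 + r)
y(D) = 1/(4*D) (y(D) = 1/(2*(D + D)) = 1/(2*((2*D))) = (1/(2*D))/2 = 1/(4*D))
-(-1184)*y(H(0, B)) = -(-1184)*1/(4*(1 + 0)) = -(-1184)*(1/4)/1 = -(-1184)*(1/4)*1 = -(-1184)/4 = -148*(-2) = 296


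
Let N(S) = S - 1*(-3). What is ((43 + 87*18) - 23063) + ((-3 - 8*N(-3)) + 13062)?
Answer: -8395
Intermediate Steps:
N(S) = 3 + S (N(S) = S + 3 = 3 + S)
((43 + 87*18) - 23063) + ((-3 - 8*N(-3)) + 13062) = ((43 + 87*18) - 23063) + ((-3 - 8*(3 - 3)) + 13062) = ((43 + 1566) - 23063) + ((-3 - 8*0) + 13062) = (1609 - 23063) + ((-3 + 0) + 13062) = -21454 + (-3 + 13062) = -21454 + 13059 = -8395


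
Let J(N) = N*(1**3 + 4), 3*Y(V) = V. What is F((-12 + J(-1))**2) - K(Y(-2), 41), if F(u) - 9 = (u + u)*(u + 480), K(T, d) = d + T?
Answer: 1333352/3 ≈ 4.4445e+5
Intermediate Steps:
Y(V) = V/3
J(N) = 5*N (J(N) = N*(1 + 4) = N*5 = 5*N)
K(T, d) = T + d
F(u) = 9 + 2*u*(480 + u) (F(u) = 9 + (u + u)*(u + 480) = 9 + (2*u)*(480 + u) = 9 + 2*u*(480 + u))
F((-12 + J(-1))**2) - K(Y(-2), 41) = (9 + 2*((-12 + 5*(-1))**2)**2 + 960*(-12 + 5*(-1))**2) - ((1/3)*(-2) + 41) = (9 + 2*((-12 - 5)**2)**2 + 960*(-12 - 5)**2) - (-2/3 + 41) = (9 + 2*((-17)**2)**2 + 960*(-17)**2) - 1*121/3 = (9 + 2*289**2 + 960*289) - 121/3 = (9 + 2*83521 + 277440) - 121/3 = (9 + 167042 + 277440) - 121/3 = 444491 - 121/3 = 1333352/3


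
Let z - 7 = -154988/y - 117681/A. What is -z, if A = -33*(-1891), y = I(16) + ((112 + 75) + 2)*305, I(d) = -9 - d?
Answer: -726427553/299638405 ≈ -2.4243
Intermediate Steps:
y = 57620 (y = (-9 - 1*16) + ((112 + 75) + 2)*305 = (-9 - 16) + (187 + 2)*305 = -25 + 189*305 = -25 + 57645 = 57620)
A = 62403
z = 726427553/299638405 (z = 7 + (-154988/57620 - 117681/62403) = 7 + (-154988*1/57620 - 117681*1/62403) = 7 + (-38747/14405 - 39227/20801) = 7 - 1371041282/299638405 = 726427553/299638405 ≈ 2.4243)
-z = -1*726427553/299638405 = -726427553/299638405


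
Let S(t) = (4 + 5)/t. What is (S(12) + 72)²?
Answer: 84681/16 ≈ 5292.6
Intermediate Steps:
S(t) = 9/t
(S(12) + 72)² = (9/12 + 72)² = (9*(1/12) + 72)² = (¾ + 72)² = (291/4)² = 84681/16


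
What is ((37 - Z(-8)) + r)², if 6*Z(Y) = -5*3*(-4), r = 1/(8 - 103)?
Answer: 6574096/9025 ≈ 728.43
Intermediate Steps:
r = -1/95 (r = 1/(-95) = -1/95 ≈ -0.010526)
Z(Y) = 10 (Z(Y) = (-5*3*(-4))/6 = (-15*(-4))/6 = (⅙)*60 = 10)
((37 - Z(-8)) + r)² = ((37 - 1*10) - 1/95)² = ((37 - 10) - 1/95)² = (27 - 1/95)² = (2564/95)² = 6574096/9025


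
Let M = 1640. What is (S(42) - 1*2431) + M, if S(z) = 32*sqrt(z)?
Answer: -791 + 32*sqrt(42) ≈ -583.62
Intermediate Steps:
(S(42) - 1*2431) + M = (32*sqrt(42) - 1*2431) + 1640 = (32*sqrt(42) - 2431) + 1640 = (-2431 + 32*sqrt(42)) + 1640 = -791 + 32*sqrt(42)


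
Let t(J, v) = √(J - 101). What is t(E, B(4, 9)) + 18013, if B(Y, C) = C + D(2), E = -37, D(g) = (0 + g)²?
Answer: 18013 + I*√138 ≈ 18013.0 + 11.747*I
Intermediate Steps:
D(g) = g²
B(Y, C) = 4 + C (B(Y, C) = C + 2² = C + 4 = 4 + C)
t(J, v) = √(-101 + J)
t(E, B(4, 9)) + 18013 = √(-101 - 37) + 18013 = √(-138) + 18013 = I*√138 + 18013 = 18013 + I*√138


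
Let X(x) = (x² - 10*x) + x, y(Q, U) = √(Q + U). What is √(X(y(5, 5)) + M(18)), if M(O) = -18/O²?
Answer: √(358 - 324*√10)/6 ≈ 4.303*I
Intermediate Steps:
M(O) = -18/O²
X(x) = x² - 9*x
√(X(y(5, 5)) + M(18)) = √(√(5 + 5)*(-9 + √(5 + 5)) - 18/18²) = √(√10*(-9 + √10) - 18*1/324) = √(√10*(-9 + √10) - 1/18) = √(-1/18 + √10*(-9 + √10))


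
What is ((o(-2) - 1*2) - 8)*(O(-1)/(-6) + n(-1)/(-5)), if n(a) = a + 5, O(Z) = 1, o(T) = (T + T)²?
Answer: -29/5 ≈ -5.8000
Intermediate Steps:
o(T) = 4*T² (o(T) = (2*T)² = 4*T²)
n(a) = 5 + a
((o(-2) - 1*2) - 8)*(O(-1)/(-6) + n(-1)/(-5)) = ((4*(-2)² - 1*2) - 8)*(1/(-6) + (5 - 1)/(-5)) = ((4*4 - 2) - 8)*(1*(-⅙) + 4*(-⅕)) = ((16 - 2) - 8)*(-⅙ - ⅘) = (14 - 8)*(-29/30) = 6*(-29/30) = -29/5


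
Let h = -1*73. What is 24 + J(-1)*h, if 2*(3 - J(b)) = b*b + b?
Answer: -195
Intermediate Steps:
J(b) = 3 - b/2 - b²/2 (J(b) = 3 - (b*b + b)/2 = 3 - (b² + b)/2 = 3 - (b + b²)/2 = 3 + (-b/2 - b²/2) = 3 - b/2 - b²/2)
h = -73
24 + J(-1)*h = 24 + (3 - ½*(-1) - ½*(-1)²)*(-73) = 24 + (3 + ½ - ½*1)*(-73) = 24 + (3 + ½ - ½)*(-73) = 24 + 3*(-73) = 24 - 219 = -195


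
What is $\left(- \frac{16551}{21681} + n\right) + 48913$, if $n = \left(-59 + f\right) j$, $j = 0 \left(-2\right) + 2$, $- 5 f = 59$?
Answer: $\frac{195814106}{4015} \approx 48771.0$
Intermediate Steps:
$f = - \frac{59}{5}$ ($f = \left(- \frac{1}{5}\right) 59 = - \frac{59}{5} \approx -11.8$)
$j = 2$ ($j = 0 + 2 = 2$)
$n = - \frac{708}{5}$ ($n = \left(-59 - \frac{59}{5}\right) 2 = \left(- \frac{354}{5}\right) 2 = - \frac{708}{5} \approx -141.6$)
$\left(- \frac{16551}{21681} + n\right) + 48913 = \left(- \frac{16551}{21681} - \frac{708}{5}\right) + 48913 = \left(\left(-16551\right) \frac{1}{21681} - \frac{708}{5}\right) + 48913 = \left(- \frac{613}{803} - \frac{708}{5}\right) + 48913 = - \frac{571589}{4015} + 48913 = \frac{195814106}{4015}$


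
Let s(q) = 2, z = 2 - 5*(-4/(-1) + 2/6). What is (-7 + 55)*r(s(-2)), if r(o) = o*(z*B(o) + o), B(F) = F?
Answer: -3584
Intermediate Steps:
z = -59/3 (z = 2 - 5*(-4*(-1) + 2*(1/6)) = 2 - 5*(4 + 1/3) = 2 - 5*13/3 = 2 - 65/3 = -59/3 ≈ -19.667)
r(o) = -56*o**2/3 (r(o) = o*(-59*o/3 + o) = o*(-56*o/3) = -56*o**2/3)
(-7 + 55)*r(s(-2)) = (-7 + 55)*(-56/3*2**2) = 48*(-56/3*4) = 48*(-224/3) = -3584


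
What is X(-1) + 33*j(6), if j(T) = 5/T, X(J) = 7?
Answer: 69/2 ≈ 34.500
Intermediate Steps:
X(-1) + 33*j(6) = 7 + 33*(5/6) = 7 + 55/2 = 69/2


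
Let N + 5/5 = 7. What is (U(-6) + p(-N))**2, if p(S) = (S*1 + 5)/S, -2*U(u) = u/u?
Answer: 1/9 ≈ 0.11111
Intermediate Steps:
N = 6 (N = -1 + 7 = 6)
U(u) = -1/2 (U(u) = -u/(2*u) = -1/2*1 = -1/2)
p(S) = (5 + S)/S (p(S) = (S + 5)/S = (5 + S)/S)
(U(-6) + p(-N))**2 = (-1/2 + (5 - 1*6)/((-1*6)))**2 = (-1/2 + (5 - 6)/(-6))**2 = (-1/2 - 1/6*(-1))**2 = (-1/2 + 1/6)**2 = (-1/3)**2 = 1/9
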